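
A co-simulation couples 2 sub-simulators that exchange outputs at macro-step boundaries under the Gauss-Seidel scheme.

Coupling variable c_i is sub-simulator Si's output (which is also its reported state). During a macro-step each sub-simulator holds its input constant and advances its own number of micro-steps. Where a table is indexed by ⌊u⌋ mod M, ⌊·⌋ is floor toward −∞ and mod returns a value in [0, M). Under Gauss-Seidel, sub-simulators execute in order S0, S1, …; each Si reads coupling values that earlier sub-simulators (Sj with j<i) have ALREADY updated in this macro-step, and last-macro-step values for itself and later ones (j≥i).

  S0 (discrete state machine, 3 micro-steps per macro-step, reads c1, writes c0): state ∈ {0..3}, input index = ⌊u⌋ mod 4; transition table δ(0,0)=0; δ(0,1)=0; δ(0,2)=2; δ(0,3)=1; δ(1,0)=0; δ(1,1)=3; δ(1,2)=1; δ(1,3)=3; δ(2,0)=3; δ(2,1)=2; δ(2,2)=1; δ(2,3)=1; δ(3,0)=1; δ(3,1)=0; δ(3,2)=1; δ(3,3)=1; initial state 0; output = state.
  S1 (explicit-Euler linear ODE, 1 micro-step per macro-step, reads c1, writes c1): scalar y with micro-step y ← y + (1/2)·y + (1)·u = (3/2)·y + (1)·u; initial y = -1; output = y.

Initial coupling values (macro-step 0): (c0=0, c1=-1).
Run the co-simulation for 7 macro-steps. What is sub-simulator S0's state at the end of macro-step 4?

macro 1: S0 reads c1=-1 → after 3×micro: 1; S1 reads c1=-1 → after 1×micro: -5/2 ⇒ (c0=1, c1=-5/2)
macro 2: S0 reads c1=-5/2 → after 3×micro: 0; S1 reads c1=-5/2 → after 1×micro: -25/4 ⇒ (c0=0, c1=-25/4)
macro 3: S0 reads c1=-25/4 → after 3×micro: 0; S1 reads c1=-25/4 → after 1×micro: -125/8 ⇒ (c0=0, c1=-125/8)
macro 4: S0 reads c1=-125/8 → after 3×micro: 0; S1 reads c1=-125/8 → after 1×micro: -625/16 ⇒ (c0=0, c1=-625/16)
macro 5: S0 reads c1=-625/16 → after 3×micro: 0; S1 reads c1=-625/16 → after 1×micro: -3125/32 ⇒ (c0=0, c1=-3125/32)
macro 6: S0 reads c1=-3125/32 → after 3×micro: 1; S1 reads c1=-3125/32 → after 1×micro: -15625/64 ⇒ (c0=1, c1=-15625/64)
macro 7: S0 reads c1=-15625/64 → after 3×micro: 3; S1 reads c1=-15625/64 → after 1×micro: -78125/128 ⇒ (c0=3, c1=-78125/128)

S0 state at macro-step 4 = 0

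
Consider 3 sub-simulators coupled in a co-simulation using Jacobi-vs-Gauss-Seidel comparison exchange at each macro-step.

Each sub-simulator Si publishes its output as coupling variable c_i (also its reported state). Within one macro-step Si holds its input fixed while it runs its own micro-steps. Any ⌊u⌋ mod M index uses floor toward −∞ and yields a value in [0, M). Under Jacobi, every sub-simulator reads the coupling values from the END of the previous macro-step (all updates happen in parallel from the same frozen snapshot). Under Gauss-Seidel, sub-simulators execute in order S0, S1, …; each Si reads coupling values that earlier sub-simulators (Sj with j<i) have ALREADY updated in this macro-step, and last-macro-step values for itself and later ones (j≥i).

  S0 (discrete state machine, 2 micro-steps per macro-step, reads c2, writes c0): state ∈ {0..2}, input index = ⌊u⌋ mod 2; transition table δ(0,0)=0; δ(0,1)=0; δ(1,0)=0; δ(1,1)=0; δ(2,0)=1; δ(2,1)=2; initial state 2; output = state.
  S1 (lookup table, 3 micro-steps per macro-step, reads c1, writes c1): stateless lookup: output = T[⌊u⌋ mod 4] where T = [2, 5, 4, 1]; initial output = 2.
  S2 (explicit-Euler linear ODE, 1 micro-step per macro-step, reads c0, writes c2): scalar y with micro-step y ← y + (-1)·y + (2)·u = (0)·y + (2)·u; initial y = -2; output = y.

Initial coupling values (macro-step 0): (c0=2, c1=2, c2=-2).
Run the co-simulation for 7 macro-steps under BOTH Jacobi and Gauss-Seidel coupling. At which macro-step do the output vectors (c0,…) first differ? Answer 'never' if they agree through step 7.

first divergence at macro-step: 1

[Jacobi] macro 1: S0 reads c2=-2 → after 2×micro: 0; S1 reads c1=2 → after 3×micro: 4; S2 reads c0=2 → after 1×micro: 4 ⇒ (c0=0, c1=4, c2=4)
[Jacobi] macro 2: S0 reads c2=4 → after 2×micro: 0; S1 reads c1=4 → after 3×micro: 2; S2 reads c0=0 → after 1×micro: 0 ⇒ (c0=0, c1=2, c2=0)
[Jacobi] macro 3: S0 reads c2=0 → after 2×micro: 0; S1 reads c1=2 → after 3×micro: 4; S2 reads c0=0 → after 1×micro: 0 ⇒ (c0=0, c1=4, c2=0)
[Jacobi] macro 4: S0 reads c2=0 → after 2×micro: 0; S1 reads c1=4 → after 3×micro: 2; S2 reads c0=0 → after 1×micro: 0 ⇒ (c0=0, c1=2, c2=0)
[Jacobi] macro 5: S0 reads c2=0 → after 2×micro: 0; S1 reads c1=2 → after 3×micro: 4; S2 reads c0=0 → after 1×micro: 0 ⇒ (c0=0, c1=4, c2=0)
[Jacobi] macro 6: S0 reads c2=0 → after 2×micro: 0; S1 reads c1=4 → after 3×micro: 2; S2 reads c0=0 → after 1×micro: 0 ⇒ (c0=0, c1=2, c2=0)
[Jacobi] macro 7: S0 reads c2=0 → after 2×micro: 0; S1 reads c1=2 → after 3×micro: 4; S2 reads c0=0 → after 1×micro: 0 ⇒ (c0=0, c1=4, c2=0)
[Gauss-Seidel] macro 1: S0 reads c2=-2 → after 2×micro: 0; S1 reads c1=2 → after 3×micro: 4; S2 reads c0=0 → after 1×micro: 0 ⇒ (c0=0, c1=4, c2=0)
[Gauss-Seidel] macro 2: S0 reads c2=0 → after 2×micro: 0; S1 reads c1=4 → after 3×micro: 2; S2 reads c0=0 → after 1×micro: 0 ⇒ (c0=0, c1=2, c2=0)
[Gauss-Seidel] macro 3: S0 reads c2=0 → after 2×micro: 0; S1 reads c1=2 → after 3×micro: 4; S2 reads c0=0 → after 1×micro: 0 ⇒ (c0=0, c1=4, c2=0)
[Gauss-Seidel] macro 4: S0 reads c2=0 → after 2×micro: 0; S1 reads c1=4 → after 3×micro: 2; S2 reads c0=0 → after 1×micro: 0 ⇒ (c0=0, c1=2, c2=0)
[Gauss-Seidel] macro 5: S0 reads c2=0 → after 2×micro: 0; S1 reads c1=2 → after 3×micro: 4; S2 reads c0=0 → after 1×micro: 0 ⇒ (c0=0, c1=4, c2=0)
[Gauss-Seidel] macro 6: S0 reads c2=0 → after 2×micro: 0; S1 reads c1=4 → after 3×micro: 2; S2 reads c0=0 → after 1×micro: 0 ⇒ (c0=0, c1=2, c2=0)
[Gauss-Seidel] macro 7: S0 reads c2=0 → after 2×micro: 0; S1 reads c1=2 → after 3×micro: 4; S2 reads c0=0 → after 1×micro: 0 ⇒ (c0=0, c1=4, c2=0)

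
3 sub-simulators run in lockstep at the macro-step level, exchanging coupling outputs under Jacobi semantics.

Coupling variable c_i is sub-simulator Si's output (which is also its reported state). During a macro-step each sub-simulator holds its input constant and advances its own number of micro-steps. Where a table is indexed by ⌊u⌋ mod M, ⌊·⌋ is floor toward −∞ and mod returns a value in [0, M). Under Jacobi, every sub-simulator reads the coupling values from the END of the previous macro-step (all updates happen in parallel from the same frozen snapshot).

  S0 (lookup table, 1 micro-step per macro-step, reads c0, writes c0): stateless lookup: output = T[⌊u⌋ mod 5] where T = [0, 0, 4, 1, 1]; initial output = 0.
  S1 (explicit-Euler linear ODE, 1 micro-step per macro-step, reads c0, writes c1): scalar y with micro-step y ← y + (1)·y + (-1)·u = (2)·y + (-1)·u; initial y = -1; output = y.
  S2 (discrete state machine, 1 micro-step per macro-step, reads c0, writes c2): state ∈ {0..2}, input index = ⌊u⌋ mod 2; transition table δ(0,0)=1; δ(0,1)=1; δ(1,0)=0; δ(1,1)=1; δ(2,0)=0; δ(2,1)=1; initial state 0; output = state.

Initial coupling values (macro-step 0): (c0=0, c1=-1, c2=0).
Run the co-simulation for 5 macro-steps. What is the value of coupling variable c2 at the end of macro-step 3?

c2 at macro-step 3 = 1

macro 1: S0 reads c0=0 → after 1×micro: 0; S1 reads c0=0 → after 1×micro: -2; S2 reads c0=0 → after 1×micro: 1 ⇒ (c0=0, c1=-2, c2=1)
macro 2: S0 reads c0=0 → after 1×micro: 0; S1 reads c0=0 → after 1×micro: -4; S2 reads c0=0 → after 1×micro: 0 ⇒ (c0=0, c1=-4, c2=0)
macro 3: S0 reads c0=0 → after 1×micro: 0; S1 reads c0=0 → after 1×micro: -8; S2 reads c0=0 → after 1×micro: 1 ⇒ (c0=0, c1=-8, c2=1)
macro 4: S0 reads c0=0 → after 1×micro: 0; S1 reads c0=0 → after 1×micro: -16; S2 reads c0=0 → after 1×micro: 0 ⇒ (c0=0, c1=-16, c2=0)
macro 5: S0 reads c0=0 → after 1×micro: 0; S1 reads c0=0 → after 1×micro: -32; S2 reads c0=0 → after 1×micro: 1 ⇒ (c0=0, c1=-32, c2=1)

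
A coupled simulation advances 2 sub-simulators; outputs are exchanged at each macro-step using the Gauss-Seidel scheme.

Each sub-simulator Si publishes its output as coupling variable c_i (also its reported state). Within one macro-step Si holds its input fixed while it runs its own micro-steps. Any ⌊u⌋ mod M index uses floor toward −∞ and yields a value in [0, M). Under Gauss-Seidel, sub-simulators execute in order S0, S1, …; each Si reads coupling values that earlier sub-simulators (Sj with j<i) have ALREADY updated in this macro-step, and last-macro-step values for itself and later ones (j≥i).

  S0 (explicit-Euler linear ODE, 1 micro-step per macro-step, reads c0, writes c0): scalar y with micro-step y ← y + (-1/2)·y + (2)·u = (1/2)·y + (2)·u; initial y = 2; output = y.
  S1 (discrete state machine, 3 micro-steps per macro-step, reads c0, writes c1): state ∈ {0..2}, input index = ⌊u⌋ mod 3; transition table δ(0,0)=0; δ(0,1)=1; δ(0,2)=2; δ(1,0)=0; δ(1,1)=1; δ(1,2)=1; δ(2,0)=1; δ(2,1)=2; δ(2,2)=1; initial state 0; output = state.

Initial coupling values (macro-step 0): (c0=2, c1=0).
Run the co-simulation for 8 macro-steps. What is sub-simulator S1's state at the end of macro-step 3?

S1 state at macro-step 3 = 1

macro 1: S0 reads c0=2 → after 1×micro: 5; S1 reads c0=5 → after 3×micro: 1 ⇒ (c0=5, c1=1)
macro 2: S0 reads c0=5 → after 1×micro: 25/2; S1 reads c0=25/2 → after 3×micro: 0 ⇒ (c0=25/2, c1=0)
macro 3: S0 reads c0=25/2 → after 1×micro: 125/4; S1 reads c0=125/4 → after 3×micro: 1 ⇒ (c0=125/4, c1=1)
macro 4: S0 reads c0=125/4 → after 1×micro: 625/8; S1 reads c0=625/8 → after 3×micro: 0 ⇒ (c0=625/8, c1=0)
macro 5: S0 reads c0=625/8 → after 1×micro: 3125/16; S1 reads c0=3125/16 → after 3×micro: 0 ⇒ (c0=3125/16, c1=0)
macro 6: S0 reads c0=3125/16 → after 1×micro: 15625/32; S1 reads c0=15625/32 → after 3×micro: 1 ⇒ (c0=15625/32, c1=1)
macro 7: S0 reads c0=15625/32 → after 1×micro: 78125/64; S1 reads c0=78125/64 → after 3×micro: 1 ⇒ (c0=78125/64, c1=1)
macro 8: S0 reads c0=78125/64 → after 1×micro: 390625/128; S1 reads c0=390625/128 → after 3×micro: 0 ⇒ (c0=390625/128, c1=0)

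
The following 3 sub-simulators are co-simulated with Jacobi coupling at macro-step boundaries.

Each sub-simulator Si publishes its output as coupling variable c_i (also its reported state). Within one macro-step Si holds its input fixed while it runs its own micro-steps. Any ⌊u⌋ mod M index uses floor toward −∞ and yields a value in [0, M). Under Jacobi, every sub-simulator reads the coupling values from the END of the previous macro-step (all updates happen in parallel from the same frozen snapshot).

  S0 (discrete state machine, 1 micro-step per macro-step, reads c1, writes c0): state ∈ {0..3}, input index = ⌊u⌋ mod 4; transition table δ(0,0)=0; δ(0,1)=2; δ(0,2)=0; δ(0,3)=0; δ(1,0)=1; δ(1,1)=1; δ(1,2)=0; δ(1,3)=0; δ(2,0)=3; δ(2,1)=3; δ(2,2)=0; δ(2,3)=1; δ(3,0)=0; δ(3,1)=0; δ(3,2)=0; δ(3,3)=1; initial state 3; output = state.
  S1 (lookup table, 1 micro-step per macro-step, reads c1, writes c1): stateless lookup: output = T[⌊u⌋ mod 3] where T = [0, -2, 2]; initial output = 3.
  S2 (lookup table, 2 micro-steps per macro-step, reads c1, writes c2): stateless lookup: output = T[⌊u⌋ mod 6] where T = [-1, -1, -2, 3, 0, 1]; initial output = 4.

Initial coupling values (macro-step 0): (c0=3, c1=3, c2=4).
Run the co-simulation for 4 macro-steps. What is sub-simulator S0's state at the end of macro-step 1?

macro 1: S0 reads c1=3 → after 1×micro: 1; S1 reads c1=3 → after 1×micro: 0; S2 reads c1=3 → after 2×micro: 3 ⇒ (c0=1, c1=0, c2=3)
macro 2: S0 reads c1=0 → after 1×micro: 1; S1 reads c1=0 → after 1×micro: 0; S2 reads c1=0 → after 2×micro: -1 ⇒ (c0=1, c1=0, c2=-1)
macro 3: S0 reads c1=0 → after 1×micro: 1; S1 reads c1=0 → after 1×micro: 0; S2 reads c1=0 → after 2×micro: -1 ⇒ (c0=1, c1=0, c2=-1)
macro 4: S0 reads c1=0 → after 1×micro: 1; S1 reads c1=0 → after 1×micro: 0; S2 reads c1=0 → after 2×micro: -1 ⇒ (c0=1, c1=0, c2=-1)

S0 state at macro-step 1 = 1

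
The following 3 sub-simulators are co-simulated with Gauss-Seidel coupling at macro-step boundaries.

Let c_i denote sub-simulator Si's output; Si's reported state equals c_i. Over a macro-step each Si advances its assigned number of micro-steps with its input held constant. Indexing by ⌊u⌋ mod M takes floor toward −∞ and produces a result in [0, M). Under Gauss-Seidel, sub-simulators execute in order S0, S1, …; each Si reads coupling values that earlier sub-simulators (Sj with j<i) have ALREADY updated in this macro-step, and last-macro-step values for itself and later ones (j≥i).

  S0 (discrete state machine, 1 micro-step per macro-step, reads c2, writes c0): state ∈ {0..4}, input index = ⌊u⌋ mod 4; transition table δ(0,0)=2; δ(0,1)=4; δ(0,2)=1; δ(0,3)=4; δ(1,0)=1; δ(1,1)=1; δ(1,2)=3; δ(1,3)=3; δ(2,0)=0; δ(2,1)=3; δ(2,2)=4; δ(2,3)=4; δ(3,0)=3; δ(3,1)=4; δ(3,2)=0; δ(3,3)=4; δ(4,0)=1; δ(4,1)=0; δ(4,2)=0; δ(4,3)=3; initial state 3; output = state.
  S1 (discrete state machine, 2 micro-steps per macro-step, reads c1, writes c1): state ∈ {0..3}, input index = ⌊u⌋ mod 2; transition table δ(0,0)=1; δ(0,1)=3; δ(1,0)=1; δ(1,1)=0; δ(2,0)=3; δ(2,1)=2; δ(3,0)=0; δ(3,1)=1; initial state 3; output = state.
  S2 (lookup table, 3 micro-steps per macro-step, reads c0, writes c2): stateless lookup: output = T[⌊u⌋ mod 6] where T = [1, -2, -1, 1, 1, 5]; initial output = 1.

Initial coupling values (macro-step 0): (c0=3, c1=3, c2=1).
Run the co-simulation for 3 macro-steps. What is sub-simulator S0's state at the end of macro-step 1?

S0 state at macro-step 1 = 4

macro 1: S0 reads c2=1 → after 1×micro: 4; S1 reads c1=3 → after 2×micro: 0; S2 reads c0=4 → after 3×micro: 1 ⇒ (c0=4, c1=0, c2=1)
macro 2: S0 reads c2=1 → after 1×micro: 0; S1 reads c1=0 → after 2×micro: 1; S2 reads c0=0 → after 3×micro: 1 ⇒ (c0=0, c1=1, c2=1)
macro 3: S0 reads c2=1 → after 1×micro: 4; S1 reads c1=1 → after 2×micro: 3; S2 reads c0=4 → after 3×micro: 1 ⇒ (c0=4, c1=3, c2=1)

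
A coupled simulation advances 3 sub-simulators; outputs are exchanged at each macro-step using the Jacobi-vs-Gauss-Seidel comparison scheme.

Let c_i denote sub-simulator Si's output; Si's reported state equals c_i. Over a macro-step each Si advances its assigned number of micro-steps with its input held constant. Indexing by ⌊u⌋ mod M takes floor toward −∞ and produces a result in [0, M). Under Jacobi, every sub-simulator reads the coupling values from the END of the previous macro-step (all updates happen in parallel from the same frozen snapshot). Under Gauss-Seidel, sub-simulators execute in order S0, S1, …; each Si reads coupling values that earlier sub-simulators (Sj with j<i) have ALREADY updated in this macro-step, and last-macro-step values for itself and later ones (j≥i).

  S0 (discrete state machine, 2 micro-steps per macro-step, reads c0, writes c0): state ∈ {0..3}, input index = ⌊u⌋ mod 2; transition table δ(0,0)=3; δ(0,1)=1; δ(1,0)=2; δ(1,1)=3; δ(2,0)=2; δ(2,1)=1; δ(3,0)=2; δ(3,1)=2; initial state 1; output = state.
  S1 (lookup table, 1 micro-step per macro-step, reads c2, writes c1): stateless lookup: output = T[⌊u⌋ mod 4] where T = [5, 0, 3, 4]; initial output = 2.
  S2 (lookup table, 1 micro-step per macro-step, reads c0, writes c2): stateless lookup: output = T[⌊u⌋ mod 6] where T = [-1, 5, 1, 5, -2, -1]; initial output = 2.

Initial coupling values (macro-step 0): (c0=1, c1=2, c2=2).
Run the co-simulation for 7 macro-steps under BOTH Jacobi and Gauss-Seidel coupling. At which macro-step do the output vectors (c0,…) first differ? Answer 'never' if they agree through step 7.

[Jacobi] macro 1: S0 reads c0=1 → after 2×micro: 2; S1 reads c2=2 → after 1×micro: 3; S2 reads c0=1 → after 1×micro: 5 ⇒ (c0=2, c1=3, c2=5)
[Jacobi] macro 2: S0 reads c0=2 → after 2×micro: 2; S1 reads c2=5 → after 1×micro: 0; S2 reads c0=2 → after 1×micro: 1 ⇒ (c0=2, c1=0, c2=1)
[Jacobi] macro 3: S0 reads c0=2 → after 2×micro: 2; S1 reads c2=1 → after 1×micro: 0; S2 reads c0=2 → after 1×micro: 1 ⇒ (c0=2, c1=0, c2=1)
[Jacobi] macro 4: S0 reads c0=2 → after 2×micro: 2; S1 reads c2=1 → after 1×micro: 0; S2 reads c0=2 → after 1×micro: 1 ⇒ (c0=2, c1=0, c2=1)
[Jacobi] macro 5: S0 reads c0=2 → after 2×micro: 2; S1 reads c2=1 → after 1×micro: 0; S2 reads c0=2 → after 1×micro: 1 ⇒ (c0=2, c1=0, c2=1)
[Jacobi] macro 6: S0 reads c0=2 → after 2×micro: 2; S1 reads c2=1 → after 1×micro: 0; S2 reads c0=2 → after 1×micro: 1 ⇒ (c0=2, c1=0, c2=1)
[Jacobi] macro 7: S0 reads c0=2 → after 2×micro: 2; S1 reads c2=1 → after 1×micro: 0; S2 reads c0=2 → after 1×micro: 1 ⇒ (c0=2, c1=0, c2=1)
[Gauss-Seidel] macro 1: S0 reads c0=1 → after 2×micro: 2; S1 reads c2=2 → after 1×micro: 3; S2 reads c0=2 → after 1×micro: 1 ⇒ (c0=2, c1=3, c2=1)
[Gauss-Seidel] macro 2: S0 reads c0=2 → after 2×micro: 2; S1 reads c2=1 → after 1×micro: 0; S2 reads c0=2 → after 1×micro: 1 ⇒ (c0=2, c1=0, c2=1)
[Gauss-Seidel] macro 3: S0 reads c0=2 → after 2×micro: 2; S1 reads c2=1 → after 1×micro: 0; S2 reads c0=2 → after 1×micro: 1 ⇒ (c0=2, c1=0, c2=1)
[Gauss-Seidel] macro 4: S0 reads c0=2 → after 2×micro: 2; S1 reads c2=1 → after 1×micro: 0; S2 reads c0=2 → after 1×micro: 1 ⇒ (c0=2, c1=0, c2=1)
[Gauss-Seidel] macro 5: S0 reads c0=2 → after 2×micro: 2; S1 reads c2=1 → after 1×micro: 0; S2 reads c0=2 → after 1×micro: 1 ⇒ (c0=2, c1=0, c2=1)
[Gauss-Seidel] macro 6: S0 reads c0=2 → after 2×micro: 2; S1 reads c2=1 → after 1×micro: 0; S2 reads c0=2 → after 1×micro: 1 ⇒ (c0=2, c1=0, c2=1)
[Gauss-Seidel] macro 7: S0 reads c0=2 → after 2×micro: 2; S1 reads c2=1 → after 1×micro: 0; S2 reads c0=2 → after 1×micro: 1 ⇒ (c0=2, c1=0, c2=1)

first divergence at macro-step: 1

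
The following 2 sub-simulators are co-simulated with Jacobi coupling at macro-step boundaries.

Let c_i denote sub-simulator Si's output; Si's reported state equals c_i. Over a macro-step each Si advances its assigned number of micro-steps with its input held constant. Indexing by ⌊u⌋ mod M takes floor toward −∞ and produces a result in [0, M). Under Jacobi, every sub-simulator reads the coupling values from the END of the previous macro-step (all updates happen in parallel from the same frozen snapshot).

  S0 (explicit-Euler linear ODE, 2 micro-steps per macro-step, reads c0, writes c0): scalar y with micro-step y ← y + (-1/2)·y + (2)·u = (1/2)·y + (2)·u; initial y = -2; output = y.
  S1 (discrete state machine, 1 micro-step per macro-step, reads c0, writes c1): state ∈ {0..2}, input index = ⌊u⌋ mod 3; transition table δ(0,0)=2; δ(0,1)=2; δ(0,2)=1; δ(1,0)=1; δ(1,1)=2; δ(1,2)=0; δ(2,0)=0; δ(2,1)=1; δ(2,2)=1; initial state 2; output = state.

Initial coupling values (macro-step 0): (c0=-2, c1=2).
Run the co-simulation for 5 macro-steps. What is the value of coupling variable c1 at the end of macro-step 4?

c1 at macro-step 4 = 1

macro 1: S0 reads c0=-2 → after 2×micro: -13/2; S1 reads c0=-2 → after 1×micro: 1 ⇒ (c0=-13/2, c1=1)
macro 2: S0 reads c0=-13/2 → after 2×micro: -169/8; S1 reads c0=-13/2 → after 1×micro: 0 ⇒ (c0=-169/8, c1=0)
macro 3: S0 reads c0=-169/8 → after 2×micro: -2197/32; S1 reads c0=-169/8 → after 1×micro: 1 ⇒ (c0=-2197/32, c1=1)
macro 4: S0 reads c0=-2197/32 → after 2×micro: -28561/128; S1 reads c0=-2197/32 → after 1×micro: 1 ⇒ (c0=-28561/128, c1=1)
macro 5: S0 reads c0=-28561/128 → after 2×micro: -371293/512; S1 reads c0=-28561/128 → after 1×micro: 2 ⇒ (c0=-371293/512, c1=2)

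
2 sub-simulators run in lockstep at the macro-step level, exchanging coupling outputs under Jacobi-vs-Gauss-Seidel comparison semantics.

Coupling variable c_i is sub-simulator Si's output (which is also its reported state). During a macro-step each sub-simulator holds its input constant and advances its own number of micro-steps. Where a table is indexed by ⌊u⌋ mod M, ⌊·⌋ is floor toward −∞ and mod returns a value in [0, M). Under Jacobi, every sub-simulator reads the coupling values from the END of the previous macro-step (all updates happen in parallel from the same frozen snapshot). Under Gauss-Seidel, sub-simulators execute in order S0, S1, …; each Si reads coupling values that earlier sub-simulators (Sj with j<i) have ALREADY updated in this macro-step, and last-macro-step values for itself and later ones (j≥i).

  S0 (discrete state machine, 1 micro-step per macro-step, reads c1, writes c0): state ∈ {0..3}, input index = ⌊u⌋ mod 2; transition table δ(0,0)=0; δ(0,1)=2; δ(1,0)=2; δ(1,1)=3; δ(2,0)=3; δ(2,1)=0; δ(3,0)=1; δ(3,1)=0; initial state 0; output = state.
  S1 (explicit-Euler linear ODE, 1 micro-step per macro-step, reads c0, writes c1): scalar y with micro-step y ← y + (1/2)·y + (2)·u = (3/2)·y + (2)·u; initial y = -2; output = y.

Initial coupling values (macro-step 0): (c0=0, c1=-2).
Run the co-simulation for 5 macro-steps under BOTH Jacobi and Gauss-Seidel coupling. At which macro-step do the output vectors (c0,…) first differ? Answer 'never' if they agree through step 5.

[Jacobi] macro 1: S0 reads c1=-2 → after 1×micro: 0; S1 reads c0=0 → after 1×micro: -3 ⇒ (c0=0, c1=-3)
[Jacobi] macro 2: S0 reads c1=-3 → after 1×micro: 2; S1 reads c0=0 → after 1×micro: -9/2 ⇒ (c0=2, c1=-9/2)
[Jacobi] macro 3: S0 reads c1=-9/2 → after 1×micro: 0; S1 reads c0=2 → after 1×micro: -11/4 ⇒ (c0=0, c1=-11/4)
[Jacobi] macro 4: S0 reads c1=-11/4 → after 1×micro: 2; S1 reads c0=0 → after 1×micro: -33/8 ⇒ (c0=2, c1=-33/8)
[Jacobi] macro 5: S0 reads c1=-33/8 → after 1×micro: 0; S1 reads c0=2 → after 1×micro: -35/16 ⇒ (c0=0, c1=-35/16)
[Gauss-Seidel] macro 1: S0 reads c1=-2 → after 1×micro: 0; S1 reads c0=0 → after 1×micro: -3 ⇒ (c0=0, c1=-3)
[Gauss-Seidel] macro 2: S0 reads c1=-3 → after 1×micro: 2; S1 reads c0=2 → after 1×micro: -1/2 ⇒ (c0=2, c1=-1/2)
[Gauss-Seidel] macro 3: S0 reads c1=-1/2 → after 1×micro: 0; S1 reads c0=0 → after 1×micro: -3/4 ⇒ (c0=0, c1=-3/4)
[Gauss-Seidel] macro 4: S0 reads c1=-3/4 → after 1×micro: 2; S1 reads c0=2 → after 1×micro: 23/8 ⇒ (c0=2, c1=23/8)
[Gauss-Seidel] macro 5: S0 reads c1=23/8 → after 1×micro: 3; S1 reads c0=3 → after 1×micro: 165/16 ⇒ (c0=3, c1=165/16)

first divergence at macro-step: 2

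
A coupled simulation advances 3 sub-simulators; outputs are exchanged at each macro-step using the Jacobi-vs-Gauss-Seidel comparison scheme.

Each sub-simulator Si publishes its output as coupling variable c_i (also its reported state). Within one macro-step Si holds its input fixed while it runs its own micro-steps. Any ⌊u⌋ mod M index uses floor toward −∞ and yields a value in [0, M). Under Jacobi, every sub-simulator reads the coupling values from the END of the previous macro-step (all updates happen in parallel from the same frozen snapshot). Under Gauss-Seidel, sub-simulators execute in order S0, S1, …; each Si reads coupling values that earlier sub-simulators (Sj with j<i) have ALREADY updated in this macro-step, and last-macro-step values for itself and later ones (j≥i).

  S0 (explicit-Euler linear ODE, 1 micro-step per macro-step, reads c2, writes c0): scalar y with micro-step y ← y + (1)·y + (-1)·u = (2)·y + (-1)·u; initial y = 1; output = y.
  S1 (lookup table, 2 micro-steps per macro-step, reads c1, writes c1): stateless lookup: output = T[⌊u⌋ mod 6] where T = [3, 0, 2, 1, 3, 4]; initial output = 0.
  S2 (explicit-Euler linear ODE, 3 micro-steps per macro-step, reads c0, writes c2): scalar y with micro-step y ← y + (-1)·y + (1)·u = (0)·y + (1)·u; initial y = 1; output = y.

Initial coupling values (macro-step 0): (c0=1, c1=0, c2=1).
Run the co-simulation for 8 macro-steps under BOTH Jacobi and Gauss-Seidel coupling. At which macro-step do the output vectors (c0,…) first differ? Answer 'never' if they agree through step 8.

first divergence at macro-step: never

[Jacobi] macro 1: S0 reads c2=1 → after 1×micro: 1; S1 reads c1=0 → after 2×micro: 3; S2 reads c0=1 → after 3×micro: 1 ⇒ (c0=1, c1=3, c2=1)
[Jacobi] macro 2: S0 reads c2=1 → after 1×micro: 1; S1 reads c1=3 → after 2×micro: 1; S2 reads c0=1 → after 3×micro: 1 ⇒ (c0=1, c1=1, c2=1)
[Jacobi] macro 3: S0 reads c2=1 → after 1×micro: 1; S1 reads c1=1 → after 2×micro: 0; S2 reads c0=1 → after 3×micro: 1 ⇒ (c0=1, c1=0, c2=1)
[Jacobi] macro 4: S0 reads c2=1 → after 1×micro: 1; S1 reads c1=0 → after 2×micro: 3; S2 reads c0=1 → after 3×micro: 1 ⇒ (c0=1, c1=3, c2=1)
[Jacobi] macro 5: S0 reads c2=1 → after 1×micro: 1; S1 reads c1=3 → after 2×micro: 1; S2 reads c0=1 → after 3×micro: 1 ⇒ (c0=1, c1=1, c2=1)
[Jacobi] macro 6: S0 reads c2=1 → after 1×micro: 1; S1 reads c1=1 → after 2×micro: 0; S2 reads c0=1 → after 3×micro: 1 ⇒ (c0=1, c1=0, c2=1)
[Jacobi] macro 7: S0 reads c2=1 → after 1×micro: 1; S1 reads c1=0 → after 2×micro: 3; S2 reads c0=1 → after 3×micro: 1 ⇒ (c0=1, c1=3, c2=1)
[Jacobi] macro 8: S0 reads c2=1 → after 1×micro: 1; S1 reads c1=3 → after 2×micro: 1; S2 reads c0=1 → after 3×micro: 1 ⇒ (c0=1, c1=1, c2=1)
[Gauss-Seidel] macro 1: S0 reads c2=1 → after 1×micro: 1; S1 reads c1=0 → after 2×micro: 3; S2 reads c0=1 → after 3×micro: 1 ⇒ (c0=1, c1=3, c2=1)
[Gauss-Seidel] macro 2: S0 reads c2=1 → after 1×micro: 1; S1 reads c1=3 → after 2×micro: 1; S2 reads c0=1 → after 3×micro: 1 ⇒ (c0=1, c1=1, c2=1)
[Gauss-Seidel] macro 3: S0 reads c2=1 → after 1×micro: 1; S1 reads c1=1 → after 2×micro: 0; S2 reads c0=1 → after 3×micro: 1 ⇒ (c0=1, c1=0, c2=1)
[Gauss-Seidel] macro 4: S0 reads c2=1 → after 1×micro: 1; S1 reads c1=0 → after 2×micro: 3; S2 reads c0=1 → after 3×micro: 1 ⇒ (c0=1, c1=3, c2=1)
[Gauss-Seidel] macro 5: S0 reads c2=1 → after 1×micro: 1; S1 reads c1=3 → after 2×micro: 1; S2 reads c0=1 → after 3×micro: 1 ⇒ (c0=1, c1=1, c2=1)
[Gauss-Seidel] macro 6: S0 reads c2=1 → after 1×micro: 1; S1 reads c1=1 → after 2×micro: 0; S2 reads c0=1 → after 3×micro: 1 ⇒ (c0=1, c1=0, c2=1)
[Gauss-Seidel] macro 7: S0 reads c2=1 → after 1×micro: 1; S1 reads c1=0 → after 2×micro: 3; S2 reads c0=1 → after 3×micro: 1 ⇒ (c0=1, c1=3, c2=1)
[Gauss-Seidel] macro 8: S0 reads c2=1 → after 1×micro: 1; S1 reads c1=3 → after 2×micro: 1; S2 reads c0=1 → after 3×micro: 1 ⇒ (c0=1, c1=1, c2=1)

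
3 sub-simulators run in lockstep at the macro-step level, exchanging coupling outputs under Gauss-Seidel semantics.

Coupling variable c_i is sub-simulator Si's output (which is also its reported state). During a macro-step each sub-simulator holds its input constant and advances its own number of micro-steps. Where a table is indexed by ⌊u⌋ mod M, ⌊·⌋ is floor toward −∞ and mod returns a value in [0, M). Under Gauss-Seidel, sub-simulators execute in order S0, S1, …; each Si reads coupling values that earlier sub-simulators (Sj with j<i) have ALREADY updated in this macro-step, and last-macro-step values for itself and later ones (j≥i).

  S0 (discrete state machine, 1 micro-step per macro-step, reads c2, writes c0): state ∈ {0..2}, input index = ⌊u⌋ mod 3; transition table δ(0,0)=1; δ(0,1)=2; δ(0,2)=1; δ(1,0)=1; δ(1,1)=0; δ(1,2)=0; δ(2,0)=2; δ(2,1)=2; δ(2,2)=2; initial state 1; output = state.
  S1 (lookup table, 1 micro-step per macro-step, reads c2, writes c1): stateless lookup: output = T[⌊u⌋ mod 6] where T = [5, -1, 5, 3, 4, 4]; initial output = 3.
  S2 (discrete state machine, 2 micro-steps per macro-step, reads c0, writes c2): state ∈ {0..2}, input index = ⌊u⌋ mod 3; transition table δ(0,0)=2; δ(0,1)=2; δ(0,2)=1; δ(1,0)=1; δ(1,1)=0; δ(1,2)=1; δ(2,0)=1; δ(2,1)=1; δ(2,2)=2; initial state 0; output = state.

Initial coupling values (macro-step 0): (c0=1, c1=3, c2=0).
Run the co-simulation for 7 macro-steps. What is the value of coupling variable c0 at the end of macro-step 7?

c0 at macro-step 7 = 2

macro 1: S0 reads c2=0 → after 1×micro: 1; S1 reads c2=0 → after 1×micro: 5; S2 reads c0=1 → after 2×micro: 1 ⇒ (c0=1, c1=5, c2=1)
macro 2: S0 reads c2=1 → after 1×micro: 0; S1 reads c2=1 → after 1×micro: -1; S2 reads c0=0 → after 2×micro: 1 ⇒ (c0=0, c1=-1, c2=1)
macro 3: S0 reads c2=1 → after 1×micro: 2; S1 reads c2=1 → after 1×micro: -1; S2 reads c0=2 → after 2×micro: 1 ⇒ (c0=2, c1=-1, c2=1)
macro 4: S0 reads c2=1 → after 1×micro: 2; S1 reads c2=1 → after 1×micro: -1; S2 reads c0=2 → after 2×micro: 1 ⇒ (c0=2, c1=-1, c2=1)
macro 5: S0 reads c2=1 → after 1×micro: 2; S1 reads c2=1 → after 1×micro: -1; S2 reads c0=2 → after 2×micro: 1 ⇒ (c0=2, c1=-1, c2=1)
macro 6: S0 reads c2=1 → after 1×micro: 2; S1 reads c2=1 → after 1×micro: -1; S2 reads c0=2 → after 2×micro: 1 ⇒ (c0=2, c1=-1, c2=1)
macro 7: S0 reads c2=1 → after 1×micro: 2; S1 reads c2=1 → after 1×micro: -1; S2 reads c0=2 → after 2×micro: 1 ⇒ (c0=2, c1=-1, c2=1)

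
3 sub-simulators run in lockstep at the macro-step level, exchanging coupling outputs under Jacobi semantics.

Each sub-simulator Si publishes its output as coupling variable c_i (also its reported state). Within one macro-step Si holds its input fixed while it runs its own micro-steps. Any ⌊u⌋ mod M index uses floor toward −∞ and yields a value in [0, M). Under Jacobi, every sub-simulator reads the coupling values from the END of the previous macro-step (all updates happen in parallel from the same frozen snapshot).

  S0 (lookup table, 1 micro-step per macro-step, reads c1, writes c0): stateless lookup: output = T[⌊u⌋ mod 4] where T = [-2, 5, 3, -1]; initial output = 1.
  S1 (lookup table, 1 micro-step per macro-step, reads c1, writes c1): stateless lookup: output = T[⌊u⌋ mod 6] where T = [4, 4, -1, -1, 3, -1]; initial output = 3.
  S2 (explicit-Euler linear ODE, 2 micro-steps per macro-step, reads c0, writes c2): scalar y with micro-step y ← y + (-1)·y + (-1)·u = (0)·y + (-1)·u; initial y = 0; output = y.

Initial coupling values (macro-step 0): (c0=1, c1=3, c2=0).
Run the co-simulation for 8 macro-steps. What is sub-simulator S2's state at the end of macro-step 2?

macro 1: S0 reads c1=3 → after 1×micro: -1; S1 reads c1=3 → after 1×micro: -1; S2 reads c0=1 → after 2×micro: -1 ⇒ (c0=-1, c1=-1, c2=-1)
macro 2: S0 reads c1=-1 → after 1×micro: -1; S1 reads c1=-1 → after 1×micro: -1; S2 reads c0=-1 → after 2×micro: 1 ⇒ (c0=-1, c1=-1, c2=1)
macro 3: S0 reads c1=-1 → after 1×micro: -1; S1 reads c1=-1 → after 1×micro: -1; S2 reads c0=-1 → after 2×micro: 1 ⇒ (c0=-1, c1=-1, c2=1)
macro 4: S0 reads c1=-1 → after 1×micro: -1; S1 reads c1=-1 → after 1×micro: -1; S2 reads c0=-1 → after 2×micro: 1 ⇒ (c0=-1, c1=-1, c2=1)
macro 5: S0 reads c1=-1 → after 1×micro: -1; S1 reads c1=-1 → after 1×micro: -1; S2 reads c0=-1 → after 2×micro: 1 ⇒ (c0=-1, c1=-1, c2=1)
macro 6: S0 reads c1=-1 → after 1×micro: -1; S1 reads c1=-1 → after 1×micro: -1; S2 reads c0=-1 → after 2×micro: 1 ⇒ (c0=-1, c1=-1, c2=1)
macro 7: S0 reads c1=-1 → after 1×micro: -1; S1 reads c1=-1 → after 1×micro: -1; S2 reads c0=-1 → after 2×micro: 1 ⇒ (c0=-1, c1=-1, c2=1)
macro 8: S0 reads c1=-1 → after 1×micro: -1; S1 reads c1=-1 → after 1×micro: -1; S2 reads c0=-1 → after 2×micro: 1 ⇒ (c0=-1, c1=-1, c2=1)

S2 state at macro-step 2 = 1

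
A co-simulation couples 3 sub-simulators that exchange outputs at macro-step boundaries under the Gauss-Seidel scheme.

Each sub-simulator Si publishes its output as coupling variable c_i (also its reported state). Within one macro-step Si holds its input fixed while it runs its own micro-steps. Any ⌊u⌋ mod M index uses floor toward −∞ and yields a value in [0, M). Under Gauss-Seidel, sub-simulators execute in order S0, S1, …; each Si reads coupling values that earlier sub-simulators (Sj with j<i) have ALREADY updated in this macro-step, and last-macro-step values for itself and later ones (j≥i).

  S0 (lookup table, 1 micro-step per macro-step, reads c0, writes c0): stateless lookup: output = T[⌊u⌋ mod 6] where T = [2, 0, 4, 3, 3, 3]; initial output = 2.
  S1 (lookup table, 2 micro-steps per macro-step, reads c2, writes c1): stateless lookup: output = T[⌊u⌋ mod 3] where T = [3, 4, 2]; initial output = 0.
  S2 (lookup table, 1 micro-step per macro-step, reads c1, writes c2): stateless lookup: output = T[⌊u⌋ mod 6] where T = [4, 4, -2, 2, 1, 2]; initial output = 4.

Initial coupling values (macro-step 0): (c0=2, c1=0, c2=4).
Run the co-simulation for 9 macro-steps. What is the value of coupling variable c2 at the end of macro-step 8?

macro 1: S0 reads c0=2 → after 1×micro: 4; S1 reads c2=4 → after 2×micro: 4; S2 reads c1=4 → after 1×micro: 1 ⇒ (c0=4, c1=4, c2=1)
macro 2: S0 reads c0=4 → after 1×micro: 3; S1 reads c2=1 → after 2×micro: 4; S2 reads c1=4 → after 1×micro: 1 ⇒ (c0=3, c1=4, c2=1)
macro 3: S0 reads c0=3 → after 1×micro: 3; S1 reads c2=1 → after 2×micro: 4; S2 reads c1=4 → after 1×micro: 1 ⇒ (c0=3, c1=4, c2=1)
macro 4: S0 reads c0=3 → after 1×micro: 3; S1 reads c2=1 → after 2×micro: 4; S2 reads c1=4 → after 1×micro: 1 ⇒ (c0=3, c1=4, c2=1)
macro 5: S0 reads c0=3 → after 1×micro: 3; S1 reads c2=1 → after 2×micro: 4; S2 reads c1=4 → after 1×micro: 1 ⇒ (c0=3, c1=4, c2=1)
macro 6: S0 reads c0=3 → after 1×micro: 3; S1 reads c2=1 → after 2×micro: 4; S2 reads c1=4 → after 1×micro: 1 ⇒ (c0=3, c1=4, c2=1)
macro 7: S0 reads c0=3 → after 1×micro: 3; S1 reads c2=1 → after 2×micro: 4; S2 reads c1=4 → after 1×micro: 1 ⇒ (c0=3, c1=4, c2=1)
macro 8: S0 reads c0=3 → after 1×micro: 3; S1 reads c2=1 → after 2×micro: 4; S2 reads c1=4 → after 1×micro: 1 ⇒ (c0=3, c1=4, c2=1)
macro 9: S0 reads c0=3 → after 1×micro: 3; S1 reads c2=1 → after 2×micro: 4; S2 reads c1=4 → after 1×micro: 1 ⇒ (c0=3, c1=4, c2=1)

c2 at macro-step 8 = 1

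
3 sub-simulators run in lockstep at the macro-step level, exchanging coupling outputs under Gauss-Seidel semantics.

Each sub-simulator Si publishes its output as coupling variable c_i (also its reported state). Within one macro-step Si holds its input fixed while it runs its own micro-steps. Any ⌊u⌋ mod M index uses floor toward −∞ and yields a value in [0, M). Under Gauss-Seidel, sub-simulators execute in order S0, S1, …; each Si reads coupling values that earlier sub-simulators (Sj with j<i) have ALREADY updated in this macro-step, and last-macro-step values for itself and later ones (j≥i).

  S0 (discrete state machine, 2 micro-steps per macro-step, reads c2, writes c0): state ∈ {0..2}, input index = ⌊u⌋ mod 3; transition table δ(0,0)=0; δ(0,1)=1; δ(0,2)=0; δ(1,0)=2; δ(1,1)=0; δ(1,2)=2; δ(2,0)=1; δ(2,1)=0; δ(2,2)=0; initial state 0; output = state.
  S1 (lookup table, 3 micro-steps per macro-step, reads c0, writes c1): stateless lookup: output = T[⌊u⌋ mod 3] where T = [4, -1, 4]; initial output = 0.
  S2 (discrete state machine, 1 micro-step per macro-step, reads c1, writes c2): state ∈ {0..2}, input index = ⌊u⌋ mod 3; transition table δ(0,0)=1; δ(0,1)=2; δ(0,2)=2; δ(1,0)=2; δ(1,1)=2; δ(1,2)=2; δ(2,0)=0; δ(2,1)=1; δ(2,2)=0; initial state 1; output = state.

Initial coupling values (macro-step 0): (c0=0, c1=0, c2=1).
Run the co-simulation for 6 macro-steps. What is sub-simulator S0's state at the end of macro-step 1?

S0 state at macro-step 1 = 0

macro 1: S0 reads c2=1 → after 2×micro: 0; S1 reads c0=0 → after 3×micro: 4; S2 reads c1=4 → after 1×micro: 2 ⇒ (c0=0, c1=4, c2=2)
macro 2: S0 reads c2=2 → after 2×micro: 0; S1 reads c0=0 → after 3×micro: 4; S2 reads c1=4 → after 1×micro: 1 ⇒ (c0=0, c1=4, c2=1)
macro 3: S0 reads c2=1 → after 2×micro: 0; S1 reads c0=0 → after 3×micro: 4; S2 reads c1=4 → after 1×micro: 2 ⇒ (c0=0, c1=4, c2=2)
macro 4: S0 reads c2=2 → after 2×micro: 0; S1 reads c0=0 → after 3×micro: 4; S2 reads c1=4 → after 1×micro: 1 ⇒ (c0=0, c1=4, c2=1)
macro 5: S0 reads c2=1 → after 2×micro: 0; S1 reads c0=0 → after 3×micro: 4; S2 reads c1=4 → after 1×micro: 2 ⇒ (c0=0, c1=4, c2=2)
macro 6: S0 reads c2=2 → after 2×micro: 0; S1 reads c0=0 → after 3×micro: 4; S2 reads c1=4 → after 1×micro: 1 ⇒ (c0=0, c1=4, c2=1)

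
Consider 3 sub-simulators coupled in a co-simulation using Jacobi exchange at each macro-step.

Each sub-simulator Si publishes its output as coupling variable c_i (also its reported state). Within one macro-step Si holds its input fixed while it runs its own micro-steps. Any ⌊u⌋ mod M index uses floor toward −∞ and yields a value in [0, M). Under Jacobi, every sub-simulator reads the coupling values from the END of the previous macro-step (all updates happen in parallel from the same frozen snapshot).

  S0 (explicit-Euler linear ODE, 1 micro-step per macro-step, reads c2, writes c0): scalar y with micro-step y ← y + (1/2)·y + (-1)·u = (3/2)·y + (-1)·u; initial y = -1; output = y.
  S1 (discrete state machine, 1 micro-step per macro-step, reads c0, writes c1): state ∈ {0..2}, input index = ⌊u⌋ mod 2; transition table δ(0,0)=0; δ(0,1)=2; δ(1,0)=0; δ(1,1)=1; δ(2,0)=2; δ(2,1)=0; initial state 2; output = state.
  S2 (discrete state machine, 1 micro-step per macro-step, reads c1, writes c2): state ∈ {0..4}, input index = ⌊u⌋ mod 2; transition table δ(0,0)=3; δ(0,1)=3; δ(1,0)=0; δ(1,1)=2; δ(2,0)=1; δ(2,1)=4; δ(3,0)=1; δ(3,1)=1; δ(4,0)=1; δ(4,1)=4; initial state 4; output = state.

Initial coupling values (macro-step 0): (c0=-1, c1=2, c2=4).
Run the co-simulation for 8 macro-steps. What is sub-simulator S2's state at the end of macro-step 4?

macro 1: S0 reads c2=4 → after 1×micro: -11/2; S1 reads c0=-1 → after 1×micro: 0; S2 reads c1=2 → after 1×micro: 1 ⇒ (c0=-11/2, c1=0, c2=1)
macro 2: S0 reads c2=1 → after 1×micro: -37/4; S1 reads c0=-11/2 → after 1×micro: 0; S2 reads c1=0 → after 1×micro: 0 ⇒ (c0=-37/4, c1=0, c2=0)
macro 3: S0 reads c2=0 → after 1×micro: -111/8; S1 reads c0=-37/4 → after 1×micro: 0; S2 reads c1=0 → after 1×micro: 3 ⇒ (c0=-111/8, c1=0, c2=3)
macro 4: S0 reads c2=3 → after 1×micro: -381/16; S1 reads c0=-111/8 → after 1×micro: 0; S2 reads c1=0 → after 1×micro: 1 ⇒ (c0=-381/16, c1=0, c2=1)
macro 5: S0 reads c2=1 → after 1×micro: -1175/32; S1 reads c0=-381/16 → after 1×micro: 0; S2 reads c1=0 → after 1×micro: 0 ⇒ (c0=-1175/32, c1=0, c2=0)
macro 6: S0 reads c2=0 → after 1×micro: -3525/64; S1 reads c0=-1175/32 → after 1×micro: 2; S2 reads c1=0 → after 1×micro: 3 ⇒ (c0=-3525/64, c1=2, c2=3)
macro 7: S0 reads c2=3 → after 1×micro: -10959/128; S1 reads c0=-3525/64 → after 1×micro: 2; S2 reads c1=2 → after 1×micro: 1 ⇒ (c0=-10959/128, c1=2, c2=1)
macro 8: S0 reads c2=1 → after 1×micro: -33133/256; S1 reads c0=-10959/128 → after 1×micro: 2; S2 reads c1=2 → after 1×micro: 0 ⇒ (c0=-33133/256, c1=2, c2=0)

S2 state at macro-step 4 = 1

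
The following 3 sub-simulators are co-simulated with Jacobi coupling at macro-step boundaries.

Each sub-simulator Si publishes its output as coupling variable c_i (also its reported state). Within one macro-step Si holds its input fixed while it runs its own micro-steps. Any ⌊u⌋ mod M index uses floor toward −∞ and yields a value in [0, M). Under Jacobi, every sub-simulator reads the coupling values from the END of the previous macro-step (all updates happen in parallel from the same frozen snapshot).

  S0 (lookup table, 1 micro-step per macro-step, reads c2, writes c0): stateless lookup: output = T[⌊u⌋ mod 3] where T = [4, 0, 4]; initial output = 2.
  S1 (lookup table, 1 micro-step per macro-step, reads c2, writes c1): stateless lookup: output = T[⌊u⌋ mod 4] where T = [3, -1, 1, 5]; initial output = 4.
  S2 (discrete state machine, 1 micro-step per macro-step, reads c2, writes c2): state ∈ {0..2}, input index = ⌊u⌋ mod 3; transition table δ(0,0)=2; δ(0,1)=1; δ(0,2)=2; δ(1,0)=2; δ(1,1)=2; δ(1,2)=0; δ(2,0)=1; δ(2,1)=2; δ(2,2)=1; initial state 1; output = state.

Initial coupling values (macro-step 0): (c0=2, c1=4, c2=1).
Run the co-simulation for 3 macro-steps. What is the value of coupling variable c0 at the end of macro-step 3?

c0 at macro-step 3 = 0

macro 1: S0 reads c2=1 → after 1×micro: 0; S1 reads c2=1 → after 1×micro: -1; S2 reads c2=1 → after 1×micro: 2 ⇒ (c0=0, c1=-1, c2=2)
macro 2: S0 reads c2=2 → after 1×micro: 4; S1 reads c2=2 → after 1×micro: 1; S2 reads c2=2 → after 1×micro: 1 ⇒ (c0=4, c1=1, c2=1)
macro 3: S0 reads c2=1 → after 1×micro: 0; S1 reads c2=1 → after 1×micro: -1; S2 reads c2=1 → after 1×micro: 2 ⇒ (c0=0, c1=-1, c2=2)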